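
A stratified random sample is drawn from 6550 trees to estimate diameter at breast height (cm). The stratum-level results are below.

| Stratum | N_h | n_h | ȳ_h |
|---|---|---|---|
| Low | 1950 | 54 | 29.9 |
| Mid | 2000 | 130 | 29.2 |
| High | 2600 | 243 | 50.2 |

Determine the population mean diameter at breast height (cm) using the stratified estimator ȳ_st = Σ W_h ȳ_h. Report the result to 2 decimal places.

N = Σ N_h = 6550. Stratum weights W_h = N_h/N.
ȳ_st = (1950·29.9 + 2000·29.2 + 2600·50.2) / 6550 = 37.7443

ȳ_st ≈ 37.74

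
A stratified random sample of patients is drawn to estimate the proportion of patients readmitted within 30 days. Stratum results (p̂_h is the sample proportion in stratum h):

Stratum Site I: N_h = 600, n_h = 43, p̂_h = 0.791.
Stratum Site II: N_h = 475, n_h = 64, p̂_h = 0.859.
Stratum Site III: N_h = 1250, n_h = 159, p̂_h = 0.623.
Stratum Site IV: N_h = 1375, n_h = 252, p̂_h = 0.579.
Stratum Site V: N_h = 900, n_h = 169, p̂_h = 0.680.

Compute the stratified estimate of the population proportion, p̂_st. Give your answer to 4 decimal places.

N = 4600; stratum weights W_h = N_h/N.
p̂_st = Σ W_h p̂_h = (600·0.791 + 475·0.859 + 1250·0.623 + 1375·0.579 + 900·0.680)/4600 = 0.66728

p̂_st ≈ 0.6673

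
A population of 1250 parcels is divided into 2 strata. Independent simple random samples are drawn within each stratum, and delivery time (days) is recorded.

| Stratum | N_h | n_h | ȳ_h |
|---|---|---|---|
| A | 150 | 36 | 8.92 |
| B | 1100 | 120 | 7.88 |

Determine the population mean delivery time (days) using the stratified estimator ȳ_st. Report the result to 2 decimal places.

N = Σ N_h = 1250. Stratum weights W_h = N_h/N.
ȳ_st = (150·8.92 + 1100·7.88) / 1250 = 8.0048

ȳ_st ≈ 8.00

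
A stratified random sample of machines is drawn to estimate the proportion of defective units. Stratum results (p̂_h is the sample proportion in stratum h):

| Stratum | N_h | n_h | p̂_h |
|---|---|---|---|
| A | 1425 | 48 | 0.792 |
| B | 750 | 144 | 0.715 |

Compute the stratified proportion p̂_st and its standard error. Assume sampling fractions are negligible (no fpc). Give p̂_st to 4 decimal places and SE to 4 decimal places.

N = 2175; stratum weights W_h = N_h/N.
p̂_st = Σ W_h p̂_h = (1425·0.792 + 750·0.715)/2175 = 0.76545
V̂(p̂_st) = Σ W_h² p̂_h(1−p̂_h)/(n_h−1):
  stratum A: (1425/2175)²·0.792·0.208/47 = 0.00150453
  stratum B: (750/2175)²·0.715·0.285/143 = 0.000169441
V̂(p̂_st) = 0.00167397; SE = √V̂ = 0.0409142

p̂_st ≈ 0.7654, SE ≈ 0.0409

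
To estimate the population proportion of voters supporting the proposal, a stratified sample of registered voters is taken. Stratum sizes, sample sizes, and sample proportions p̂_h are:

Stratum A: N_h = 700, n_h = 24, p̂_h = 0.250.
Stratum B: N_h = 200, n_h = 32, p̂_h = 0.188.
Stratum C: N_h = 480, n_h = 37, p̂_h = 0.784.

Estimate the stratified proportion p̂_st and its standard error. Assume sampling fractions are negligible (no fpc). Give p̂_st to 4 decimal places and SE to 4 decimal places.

p̂_st ≈ 0.4268, SE ≈ 0.0526

N = 1380; stratum weights W_h = N_h/N.
p̂_st = Σ W_h p̂_h = (700·0.250 + 200·0.188 + 480·0.784)/1380 = 0.42675
V̂(p̂_st) = Σ W_h² p̂_h(1−p̂_h)/(n_h−1):
  stratum A: (700/1380)²·0.250·0.750/23 = 0.00209755
  stratum B: (200/1380)²·0.188·0.812/31 = 0.000103432
  stratum C: (480/1380)²·0.784·0.216/36 = 0.000569104
V̂(p̂_st) = 0.00277008; SE = √V̂ = 0.0526316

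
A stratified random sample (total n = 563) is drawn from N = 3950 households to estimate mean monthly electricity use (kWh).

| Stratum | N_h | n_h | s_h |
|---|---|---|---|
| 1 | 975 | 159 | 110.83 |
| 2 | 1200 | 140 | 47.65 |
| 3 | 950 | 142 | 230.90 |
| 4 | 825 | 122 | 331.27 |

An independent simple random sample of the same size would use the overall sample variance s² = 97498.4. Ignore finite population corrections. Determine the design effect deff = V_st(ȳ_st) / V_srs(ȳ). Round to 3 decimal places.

deff ≈ 0.388

V̂(ȳ_st) = Σ W_h² s_h²/n_h, with W_h = N_h/N and N = 3950:
  stratum 1: (975/3950)²·110.83²/159 = 4.70687
  stratum 2: (1200/3950)²·47.65²/140 = 1.49681
  stratum 3: (950/3950)²·230.90²/142 = 21.7176
  stratum 4: (825/3950)²·331.27²/122 = 39.239
V_st = 67.1603
V_srs = s²/n = 97498.4/563 = 173.177
deff = V_st / V_srs = 67.1603/173.177 = 0.3878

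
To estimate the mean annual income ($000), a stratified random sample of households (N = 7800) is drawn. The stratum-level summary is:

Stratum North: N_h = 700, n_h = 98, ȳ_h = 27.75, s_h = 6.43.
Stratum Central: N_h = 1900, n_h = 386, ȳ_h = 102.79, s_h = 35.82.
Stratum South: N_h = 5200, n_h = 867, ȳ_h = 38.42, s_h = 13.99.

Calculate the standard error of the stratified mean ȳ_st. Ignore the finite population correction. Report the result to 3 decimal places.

V̂(ȳ_st) = Σ W_h² s_h²/n_h, with W_h = N_h/N and N = 7800:
  stratum North: (700/7800)²·6.43²/98 = 0.00339784
  stratum Central: (1900/7800)²·35.82²/386 = 0.197234
  stratum South: (5200/7800)²·13.99²/867 = 0.100331
V̂(ȳ_st) = 0.300963
SE(ȳ_st) = √0.300963 = 0.548601

SE(ȳ_st) ≈ 0.549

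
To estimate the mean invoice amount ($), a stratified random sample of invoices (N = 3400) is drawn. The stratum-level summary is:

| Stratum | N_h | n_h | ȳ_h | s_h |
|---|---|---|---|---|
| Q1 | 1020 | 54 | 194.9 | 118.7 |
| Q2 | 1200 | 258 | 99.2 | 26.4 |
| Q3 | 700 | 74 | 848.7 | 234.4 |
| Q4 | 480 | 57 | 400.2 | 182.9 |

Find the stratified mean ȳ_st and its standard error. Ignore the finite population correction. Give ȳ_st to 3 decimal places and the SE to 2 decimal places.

ȳ_st = Σ W_h ȳ_h = (1020·194.9 + 1200·99.2 + 700·848.7 + 480·400.2)/3400 = 324.71294
V̂(ȳ_st) = Σ W_h² s_h²/n_h, with W_h = N_h/N and N = 3400:
  stratum Q1: (1020/3400)²·118.7²/54 = 23.4828
  stratum Q2: (1200/3400)²·26.4²/258 = 0.336506
  stratum Q3: (700/3400)²·234.4²/74 = 31.4718
  stratum Q4: (480/3400)²·182.9²/57 = 11.6971
V̂(ȳ_st) = 66.9882
SE(ȳ_st) = √66.9882 = 8.18463

ȳ_st ≈ 324.713, SE ≈ 8.18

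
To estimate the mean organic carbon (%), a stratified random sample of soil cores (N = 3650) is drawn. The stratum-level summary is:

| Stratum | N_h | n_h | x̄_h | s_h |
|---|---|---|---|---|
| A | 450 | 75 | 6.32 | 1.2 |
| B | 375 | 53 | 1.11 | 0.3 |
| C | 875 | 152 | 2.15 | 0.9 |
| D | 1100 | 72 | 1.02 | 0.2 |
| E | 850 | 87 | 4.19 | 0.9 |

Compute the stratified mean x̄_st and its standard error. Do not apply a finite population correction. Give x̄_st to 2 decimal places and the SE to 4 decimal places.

x̄_st ≈ 2.69, SE ≈ 0.0342

x̄_st = Σ W_h x̄_h = (450·6.32 + 375·1.11 + 875·2.15 + 1100·1.02 + 850·4.19)/3650 = 2.69178
V̂(x̄_st) = Σ W_h² s_h²/n_h, with W_h = N_h/N and N = 3650:
  stratum A: (450/3650)²·1.2²/75 = 0.000291837
  stratum B: (375/3650)²·0.3²/53 = 1.79244e-05
  stratum C: (875/3650)²·0.9²/152 = 0.000306247
  stratum D: (1100/3650)²·0.2²/72 = 5.04577e-05
  stratum E: (850/3650)²·0.9²/87 = 0.000504915
V̂(x̄_st) = 0.00117138
SE(x̄_st) = √0.00117138 = 0.0342254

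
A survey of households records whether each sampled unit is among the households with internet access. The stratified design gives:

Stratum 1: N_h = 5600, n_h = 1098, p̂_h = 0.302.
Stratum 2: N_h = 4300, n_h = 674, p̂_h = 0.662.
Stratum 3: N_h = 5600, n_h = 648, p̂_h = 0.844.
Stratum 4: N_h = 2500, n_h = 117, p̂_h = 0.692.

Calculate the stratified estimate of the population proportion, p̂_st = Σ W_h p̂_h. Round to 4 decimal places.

N = 18000; stratum weights W_h = N_h/N.
p̂_st = Σ W_h p̂_h = (5600·0.302 + 4300·0.662 + 5600·0.844 + 2500·0.692)/18000 = 0.61079

p̂_st ≈ 0.6108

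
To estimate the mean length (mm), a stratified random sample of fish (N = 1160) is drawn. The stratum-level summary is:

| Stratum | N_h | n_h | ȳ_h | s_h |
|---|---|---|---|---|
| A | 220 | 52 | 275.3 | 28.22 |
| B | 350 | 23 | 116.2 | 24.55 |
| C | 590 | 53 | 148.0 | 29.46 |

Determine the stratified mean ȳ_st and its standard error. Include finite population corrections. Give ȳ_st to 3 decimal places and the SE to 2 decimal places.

ȳ_st ≈ 162.548, SE ≈ 2.55

ȳ_st = Σ W_h ȳ_h = (220·275.3 + 350·116.2 + 590·148.0)/1160 = 162.54828
V̂(ȳ_st) = Σ W_h² (1 − n_h/N_h) s_h²/n_h, with W_h = N_h/N and N = 1160:
  stratum A: (220/1160)²·(1 − 52/220)·28.22²/52 = 0.420656
  stratum B: (350/1160)²·(1 − 23/350)·24.55²/23 = 2.22882
  stratum C: (590/1160)²·(1 − 53/590)·29.46²/53 = 3.85567
V̂(ȳ_st) = 6.50515
SE(ȳ_st) = √6.50515 = 2.55052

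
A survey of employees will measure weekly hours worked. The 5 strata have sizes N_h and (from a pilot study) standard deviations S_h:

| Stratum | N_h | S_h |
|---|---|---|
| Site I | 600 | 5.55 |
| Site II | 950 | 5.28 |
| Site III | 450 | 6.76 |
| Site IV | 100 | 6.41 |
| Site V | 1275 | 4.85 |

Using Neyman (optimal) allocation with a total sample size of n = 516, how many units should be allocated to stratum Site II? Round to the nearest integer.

142

Neyman allocation: n_h = n · N_h S_h / Σ N_i S_i, with n = 516.
  stratum Site I: N_h·S_h = 600·5.55 = 3330.00
  stratum Site II: N_h·S_h = 950·5.28 = 5016.00
  stratum Site III: N_h·S_h = 450·6.76 = 3042.00
  stratum Site IV: N_h·S_h = 100·6.41 = 641.00
  stratum Site V: N_h·S_h = 1275·4.85 = 6183.75
Σ N_h S_h = 18212.75
n for stratum Site II = 516·5016.00/18212.75 = 142.112 → 142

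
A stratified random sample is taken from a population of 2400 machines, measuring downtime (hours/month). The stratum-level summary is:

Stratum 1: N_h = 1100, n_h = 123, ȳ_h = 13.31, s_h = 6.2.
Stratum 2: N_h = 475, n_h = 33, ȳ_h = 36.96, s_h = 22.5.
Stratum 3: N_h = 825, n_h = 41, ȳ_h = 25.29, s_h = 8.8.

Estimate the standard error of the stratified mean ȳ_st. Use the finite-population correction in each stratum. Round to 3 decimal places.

V̂(ȳ_st) = Σ W_h² (1 − n_h/N_h) s_h²/n_h, with W_h = N_h/N and N = 2400:
  stratum 1: (1100/2400)²·(1 − 123/1100)·6.2²/123 = 0.05831
  stratum 2: (475/2400)²·(1 − 33/475)·22.5²/33 = 0.559171
  stratum 3: (825/2400)²·(1 − 41/825)·8.8²/41 = 0.212094
V̂(ȳ_st) = 0.829575
SE(ȳ_st) = √0.829575 = 0.91081

SE(ȳ_st) ≈ 0.911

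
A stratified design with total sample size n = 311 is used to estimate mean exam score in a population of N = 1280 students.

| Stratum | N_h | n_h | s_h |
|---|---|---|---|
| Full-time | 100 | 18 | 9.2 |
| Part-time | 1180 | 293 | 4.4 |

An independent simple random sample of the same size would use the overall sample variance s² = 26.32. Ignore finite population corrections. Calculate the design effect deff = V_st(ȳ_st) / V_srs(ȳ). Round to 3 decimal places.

deff ≈ 1.003

V̂(ȳ_st) = Σ W_h² s_h²/n_h, with W_h = N_h/N and N = 1280:
  stratum Full-time: (100/1280)²·9.2²/18 = 0.0287001
  stratum Part-time: (1180/1280)²·4.4²/293 = 0.0561541
V_st = 0.0848542
V_srs = s²/n = 26.32/311 = 0.0846302
deff = V_st / V_srs = 0.0848542/0.0846302 = 1.0026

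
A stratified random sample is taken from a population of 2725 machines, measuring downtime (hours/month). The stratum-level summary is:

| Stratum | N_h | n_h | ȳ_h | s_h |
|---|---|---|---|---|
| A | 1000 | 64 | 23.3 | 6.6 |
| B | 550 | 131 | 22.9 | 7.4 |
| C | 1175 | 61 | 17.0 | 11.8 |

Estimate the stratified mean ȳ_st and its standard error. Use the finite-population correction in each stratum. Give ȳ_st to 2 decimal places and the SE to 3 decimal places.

ȳ_st ≈ 20.50, SE ≈ 0.708

ȳ_st = Σ W_h ȳ_h = (1000·23.3 + 550·22.9 + 1175·17.0)/2725 = 20.50275
V̂(ȳ_st) = Σ W_h² (1 − n_h/N_h) s_h²/n_h, with W_h = N_h/N and N = 2725:
  stratum A: (1000/2725)²·(1 − 64/1000)·6.6²/64 = 0.0857928
  stratum B: (550/2725)²·(1 − 131/550)·7.4²/131 = 0.0129729
  stratum C: (1175/2725)²·(1 − 61/1175)·11.8²/61 = 0.402369
V̂(ȳ_st) = 0.501134
SE(ȳ_st) = √0.501134 = 0.707908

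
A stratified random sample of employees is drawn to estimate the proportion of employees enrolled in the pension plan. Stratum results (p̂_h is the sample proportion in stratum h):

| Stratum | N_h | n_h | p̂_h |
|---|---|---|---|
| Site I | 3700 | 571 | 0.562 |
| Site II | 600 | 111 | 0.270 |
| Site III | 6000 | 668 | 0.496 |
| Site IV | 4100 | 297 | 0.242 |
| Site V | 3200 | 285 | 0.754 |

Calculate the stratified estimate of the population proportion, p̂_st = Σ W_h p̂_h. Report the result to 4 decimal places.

p̂_st ≈ 0.4899

N = 17600; stratum weights W_h = N_h/N.
p̂_st = Σ W_h p̂_h = (3700·0.562 + 600·0.270 + 6000·0.496 + 4100·0.242 + 3200·0.754)/17600 = 0.48991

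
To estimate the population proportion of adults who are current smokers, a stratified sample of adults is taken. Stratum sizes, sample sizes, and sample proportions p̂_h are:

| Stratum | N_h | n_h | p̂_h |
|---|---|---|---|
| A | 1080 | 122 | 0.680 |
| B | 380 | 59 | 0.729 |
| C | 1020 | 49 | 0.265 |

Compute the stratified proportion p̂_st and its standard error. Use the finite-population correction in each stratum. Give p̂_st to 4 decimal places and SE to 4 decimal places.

N = 2480; stratum weights W_h = N_h/N.
p̂_st = Σ W_h p̂_h = (1080·0.680 + 380·0.729 + 1020·0.265)/2480 = 0.51682
V̂(p̂_st) = Σ W_h² (1 − n_h/N_h) p̂_h(1−p̂_h)/(n_h−1):
  stratum A: (1080/2480)²·(1 − 122/1080)·0.680·0.320/121 = 0.000302524
  stratum B: (380/2480)²·(1 − 59/380)·0.729·0.271/58 = 6.75545e-05
  stratum C: (1020/2480)²·(1 − 49/1020)·0.265·0.735/48 = 0.000653443
V̂(p̂_st) = 0.00102352; SE = √V̂ = 0.0319925

p̂_st ≈ 0.5168, SE ≈ 0.0320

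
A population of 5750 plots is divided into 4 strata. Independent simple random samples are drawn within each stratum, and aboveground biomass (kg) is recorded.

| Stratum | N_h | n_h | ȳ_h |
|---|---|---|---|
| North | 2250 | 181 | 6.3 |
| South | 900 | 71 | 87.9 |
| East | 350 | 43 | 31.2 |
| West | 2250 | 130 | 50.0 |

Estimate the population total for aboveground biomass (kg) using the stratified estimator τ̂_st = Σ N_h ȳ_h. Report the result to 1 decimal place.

τ̂_st ≈ 216705.0

τ̂_st = Σ N_h ȳ_h = 2250·6.3 + 900·87.9 + 350·31.2 + 2250·50.0 = 216705.0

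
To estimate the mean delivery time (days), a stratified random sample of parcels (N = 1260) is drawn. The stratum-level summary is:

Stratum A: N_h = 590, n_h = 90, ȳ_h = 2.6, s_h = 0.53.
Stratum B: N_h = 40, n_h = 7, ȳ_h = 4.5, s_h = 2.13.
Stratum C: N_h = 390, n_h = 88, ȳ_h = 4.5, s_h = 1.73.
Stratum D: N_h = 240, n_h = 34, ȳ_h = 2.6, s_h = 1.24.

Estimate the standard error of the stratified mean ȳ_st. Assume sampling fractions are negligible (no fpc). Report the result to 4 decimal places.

SE(ȳ_st) ≈ 0.0790

V̂(ȳ_st) = Σ W_h² s_h²/n_h, with W_h = N_h/N and N = 1260:
  stratum A: (590/1260)²·0.53²/90 = 0.00068434
  stratum B: (40/1260)²·2.13²/7 = 0.000653191
  stratum C: (390/1260)²·1.73²/88 = 0.00325835
  stratum D: (240/1260)²·1.24²/34 = 0.00164076
V̂(ȳ_st) = 0.00623664
SE(ȳ_st) = √0.00623664 = 0.0789724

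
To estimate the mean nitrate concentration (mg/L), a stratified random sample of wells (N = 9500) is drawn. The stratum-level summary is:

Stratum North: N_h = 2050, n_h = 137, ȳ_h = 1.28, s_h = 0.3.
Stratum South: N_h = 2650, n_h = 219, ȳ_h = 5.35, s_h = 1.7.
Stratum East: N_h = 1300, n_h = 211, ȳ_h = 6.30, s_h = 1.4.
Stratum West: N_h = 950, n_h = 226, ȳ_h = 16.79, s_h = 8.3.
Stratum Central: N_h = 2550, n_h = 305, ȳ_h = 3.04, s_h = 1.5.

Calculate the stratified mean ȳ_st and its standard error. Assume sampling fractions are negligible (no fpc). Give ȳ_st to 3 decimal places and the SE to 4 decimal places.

ȳ_st = Σ W_h ȳ_h = (2050·1.28 + 2650·5.35 + 1300·6.30 + 950·16.79 + 2550·3.04)/9500 = 5.12568
V̂(ȳ_st) = Σ W_h² s_h²/n_h, with W_h = N_h/N and N = 9500:
  stratum North: (2050/9500)²·0.3²/137 = 3.05902e-05
  stratum South: (2650/9500)²·1.7²/219 = 0.00102683
  stratum East: (1300/9500)²·1.4²/211 = 0.000173945
  stratum West: (950/9500)²·8.3²/226 = 0.00304823
  stratum Central: (2550/9500)²·1.5²/305 = 0.000531515
V̂(ȳ_st) = 0.00481111
SE(ȳ_st) = √0.00481111 = 0.0693622

ȳ_st ≈ 5.126, SE ≈ 0.0694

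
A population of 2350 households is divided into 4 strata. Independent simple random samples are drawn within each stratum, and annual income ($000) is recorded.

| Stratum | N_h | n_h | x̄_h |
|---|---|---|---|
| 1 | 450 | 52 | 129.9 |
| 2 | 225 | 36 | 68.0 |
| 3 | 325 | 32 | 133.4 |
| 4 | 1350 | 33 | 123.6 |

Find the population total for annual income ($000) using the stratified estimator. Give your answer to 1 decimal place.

τ̂_st = Σ N_h x̄_h = 450·129.9 + 225·68.0 + 325·133.4 + 1350·123.6 = 283970.0

τ̂_st ≈ 283970.0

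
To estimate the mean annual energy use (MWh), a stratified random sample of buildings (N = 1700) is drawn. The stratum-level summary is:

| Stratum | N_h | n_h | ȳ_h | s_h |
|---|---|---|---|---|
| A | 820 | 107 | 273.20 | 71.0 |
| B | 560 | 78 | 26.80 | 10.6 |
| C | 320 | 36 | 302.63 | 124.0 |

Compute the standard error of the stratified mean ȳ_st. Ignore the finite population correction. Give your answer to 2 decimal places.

V̂(ȳ_st) = Σ W_h² s_h²/n_h, with W_h = N_h/N and N = 1700:
  stratum A: (820/1700)²·71.0²/107 = 10.9613
  stratum B: (560/1700)²·10.6²/78 = 0.156313
  stratum C: (320/1700)²·124.0²/36 = 15.1336
V̂(ȳ_st) = 26.2513
SE(ȳ_st) = √26.2513 = 5.1236

SE(ȳ_st) ≈ 5.12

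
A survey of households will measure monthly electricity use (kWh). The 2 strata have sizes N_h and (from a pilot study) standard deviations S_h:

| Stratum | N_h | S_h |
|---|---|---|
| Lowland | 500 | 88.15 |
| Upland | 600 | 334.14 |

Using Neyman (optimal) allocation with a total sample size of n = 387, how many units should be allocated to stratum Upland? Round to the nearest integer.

317

Neyman allocation: n_h = n · N_h S_h / Σ N_i S_i, with n = 387.
  stratum Lowland: N_h·S_h = 500·88.15 = 44075.00
  stratum Upland: N_h·S_h = 600·334.14 = 200484.00
Σ N_h S_h = 244559.00
n for stratum Upland = 387·200484.00/244559.00 = 317.254 → 317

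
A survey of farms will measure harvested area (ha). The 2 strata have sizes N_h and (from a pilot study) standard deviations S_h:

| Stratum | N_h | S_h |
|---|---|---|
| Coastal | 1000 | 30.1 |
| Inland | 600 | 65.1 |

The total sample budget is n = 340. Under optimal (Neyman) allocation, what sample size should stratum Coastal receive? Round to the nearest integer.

148

Neyman allocation: n_h = n · N_h S_h / Σ N_i S_i, with n = 340.
  stratum Coastal: N_h·S_h = 1000·30.1 = 30100.00
  stratum Inland: N_h·S_h = 600·65.1 = 39060.00
Σ N_h S_h = 69160.00
n for stratum Coastal = 340·30100.00/69160.00 = 147.976 → 148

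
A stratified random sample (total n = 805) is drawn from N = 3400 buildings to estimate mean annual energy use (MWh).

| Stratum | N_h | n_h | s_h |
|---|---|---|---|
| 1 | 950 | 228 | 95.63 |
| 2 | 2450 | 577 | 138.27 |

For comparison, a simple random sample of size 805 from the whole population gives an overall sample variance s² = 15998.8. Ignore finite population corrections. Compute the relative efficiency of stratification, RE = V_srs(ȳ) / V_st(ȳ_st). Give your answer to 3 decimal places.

V̂(ȳ_st) = Σ W_h² s_h²/n_h, with W_h = N_h/N and N = 3400:
  stratum 1: (950/3400)²·95.63²/228 = 3.13143
  stratum 2: (2450/3400)²·138.27²/577 = 17.205
V_st = 20.3364
V_srs = s²/n = 15998.8/805 = 19.8743
Relative efficiency = V_srs / V_st = 19.8743/20.3364 = 0.9773

RE ≈ 0.977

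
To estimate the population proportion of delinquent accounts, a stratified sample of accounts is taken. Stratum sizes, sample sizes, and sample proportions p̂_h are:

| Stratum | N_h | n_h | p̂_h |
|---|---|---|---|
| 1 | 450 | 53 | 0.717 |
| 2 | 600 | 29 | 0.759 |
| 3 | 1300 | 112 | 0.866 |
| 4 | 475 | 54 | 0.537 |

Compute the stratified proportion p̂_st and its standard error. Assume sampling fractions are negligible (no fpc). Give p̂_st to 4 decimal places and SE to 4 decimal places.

N = 2825; stratum weights W_h = N_h/N.
p̂_st = Σ W_h p̂_h = (450·0.717 + 600·0.759 + 1300·0.866 + 475·0.537)/2825 = 0.76422
V̂(p̂_st) = Σ W_h² p̂_h(1−p̂_h)/(n_h−1):
  stratum 1: (450/2825)²·0.717·0.283/52 = 9.90126e-05
  stratum 2: (600/2825)²·0.759·0.241/28 = 0.000294691
  stratum 3: (1300/2825)²·0.866·0.134/111 = 0.000221386
  stratum 4: (475/2825)²·0.537·0.463/53 = 0.000132626
V̂(p̂_st) = 0.000747715; SE = √V̂ = 0.0273444

p̂_st ≈ 0.7642, SE ≈ 0.0273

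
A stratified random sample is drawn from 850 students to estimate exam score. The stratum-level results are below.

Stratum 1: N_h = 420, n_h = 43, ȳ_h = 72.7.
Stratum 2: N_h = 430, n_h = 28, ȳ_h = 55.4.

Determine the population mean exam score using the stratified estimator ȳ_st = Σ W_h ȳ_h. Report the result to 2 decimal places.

N = Σ N_h = 850. Stratum weights W_h = N_h/N.
ȳ_st = (420·72.7 + 430·55.4) / 850 = 63.9482

ȳ_st ≈ 63.95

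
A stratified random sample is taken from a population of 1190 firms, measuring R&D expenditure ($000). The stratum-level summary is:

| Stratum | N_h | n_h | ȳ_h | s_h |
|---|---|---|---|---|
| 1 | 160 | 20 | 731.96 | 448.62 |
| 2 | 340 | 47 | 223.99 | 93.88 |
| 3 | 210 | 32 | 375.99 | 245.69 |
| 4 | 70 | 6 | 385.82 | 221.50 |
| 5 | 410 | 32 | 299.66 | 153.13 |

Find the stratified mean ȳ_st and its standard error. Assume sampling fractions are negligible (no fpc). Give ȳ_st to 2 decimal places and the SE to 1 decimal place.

ȳ_st = Σ W_h ȳ_h = (160·731.96 + 340·223.99 + 210·375.99 + 70·385.82 + 410·299.66)/1190 = 354.70261
V̂(ȳ_st) = Σ W_h² s_h²/n_h, with W_h = N_h/N and N = 1190:
  stratum 1: (160/1190)²·448.62²/20 = 181.917
  stratum 2: (340/1190)²·93.88²/47 = 15.3078
  stratum 3: (210/1190)²·245.69²/32 = 58.7448
  stratum 4: (70/1190)²·221.50²/6 = 28.2943
  stratum 5: (410/1190)²·153.13²/32 = 86.985
V̂(ȳ_st) = 371.249
SE(ȳ_st) = √371.249 = 19.2678

ȳ_st ≈ 354.70, SE ≈ 19.3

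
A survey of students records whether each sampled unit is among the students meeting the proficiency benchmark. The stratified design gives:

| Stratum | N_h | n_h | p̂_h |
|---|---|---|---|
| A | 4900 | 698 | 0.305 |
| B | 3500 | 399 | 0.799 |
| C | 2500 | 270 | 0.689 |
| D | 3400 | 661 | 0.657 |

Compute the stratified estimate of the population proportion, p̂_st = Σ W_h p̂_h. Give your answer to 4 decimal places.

N = 14300; stratum weights W_h = N_h/N.
p̂_st = Σ W_h p̂_h = (4900·0.305 + 3500·0.799 + 2500·0.689 + 3400·0.657)/14300 = 0.57673

p̂_st ≈ 0.5767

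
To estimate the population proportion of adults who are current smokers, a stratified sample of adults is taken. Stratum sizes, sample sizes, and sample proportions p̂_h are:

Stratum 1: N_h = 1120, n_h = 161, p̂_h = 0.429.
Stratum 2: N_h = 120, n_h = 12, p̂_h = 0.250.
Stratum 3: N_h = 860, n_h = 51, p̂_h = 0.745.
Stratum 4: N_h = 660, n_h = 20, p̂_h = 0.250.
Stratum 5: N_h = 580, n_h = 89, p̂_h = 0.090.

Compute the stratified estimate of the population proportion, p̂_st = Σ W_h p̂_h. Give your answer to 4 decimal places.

p̂_st ≈ 0.4097

N = 3340; stratum weights W_h = N_h/N.
p̂_st = Σ W_h p̂_h = (1120·0.429 + 120·0.250 + 860·0.745 + 660·0.250 + 580·0.090)/3340 = 0.40969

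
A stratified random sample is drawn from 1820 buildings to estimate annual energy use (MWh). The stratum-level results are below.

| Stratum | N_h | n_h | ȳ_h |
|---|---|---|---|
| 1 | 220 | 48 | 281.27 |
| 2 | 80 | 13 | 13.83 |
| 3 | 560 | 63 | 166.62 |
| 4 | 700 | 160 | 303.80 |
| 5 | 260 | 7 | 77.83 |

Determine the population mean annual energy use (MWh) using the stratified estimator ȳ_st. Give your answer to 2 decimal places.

N = Σ N_h = 1820. Stratum weights W_h = N_h/N.
ȳ_st = (220·281.27 + 80·13.83 + 560·166.62 + 700·303.80 + 260·77.83) / 1820 = 213.8400

ȳ_st ≈ 213.84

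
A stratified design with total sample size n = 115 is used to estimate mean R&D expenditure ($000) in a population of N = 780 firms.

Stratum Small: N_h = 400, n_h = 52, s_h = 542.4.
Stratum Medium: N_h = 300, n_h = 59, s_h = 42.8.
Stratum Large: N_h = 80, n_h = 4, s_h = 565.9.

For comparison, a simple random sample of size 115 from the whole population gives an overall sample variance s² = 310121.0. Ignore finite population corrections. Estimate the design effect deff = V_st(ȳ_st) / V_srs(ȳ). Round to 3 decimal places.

V̂(ȳ_st) = Σ W_h² s_h²/n_h, with W_h = N_h/N and N = 780:
  stratum Small: (400/780)²·542.4²/52 = 1487.88
  stratum Medium: (300/780)²·42.8²/59 = 4.59292
  stratum Large: (80/780)²·565.9²/4 = 842.19
V_st = 2334.66
V_srs = s²/n = 310121.0/115 = 2696.7
deff = V_st / V_srs = 2334.66/2696.7 = 0.8657

deff ≈ 0.866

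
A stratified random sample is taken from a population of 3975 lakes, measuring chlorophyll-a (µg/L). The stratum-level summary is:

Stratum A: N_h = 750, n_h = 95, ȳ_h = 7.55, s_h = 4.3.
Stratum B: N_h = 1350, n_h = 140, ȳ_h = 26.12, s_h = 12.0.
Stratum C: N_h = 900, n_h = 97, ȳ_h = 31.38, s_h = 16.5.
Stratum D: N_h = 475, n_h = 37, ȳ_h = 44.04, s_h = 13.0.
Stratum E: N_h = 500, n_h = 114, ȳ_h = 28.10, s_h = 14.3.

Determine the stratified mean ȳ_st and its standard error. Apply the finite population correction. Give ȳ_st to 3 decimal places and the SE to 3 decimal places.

ȳ_st = Σ W_h ȳ_h = (750·7.55 + 1350·26.12 + 900·31.38 + 475·44.04 + 500·28.10)/3975 = 26.19761
V̂(ȳ_st) = Σ W_h² (1 − n_h/N_h) s_h²/n_h, with W_h = N_h/N and N = 3975:
  stratum A: (750/3975)²·(1 − 95/750)·4.3²/95 = 0.0060512
  stratum B: (1350/3975)²·(1 − 140/1350)·12.0²/140 = 0.106336
  stratum C: (900/3975)²·(1 − 97/900)·16.5²/97 = 0.128375
  stratum D: (475/3975)²·(1 − 37/475)·13.0²/37 = 0.0601421
  stratum E: (500/3975)²·(1 − 114/500)·14.3²/114 = 0.0219104
V̂(ȳ_st) = 0.322814
SE(ȳ_st) = √0.322814 = 0.568167

ȳ_st ≈ 26.198, SE ≈ 0.568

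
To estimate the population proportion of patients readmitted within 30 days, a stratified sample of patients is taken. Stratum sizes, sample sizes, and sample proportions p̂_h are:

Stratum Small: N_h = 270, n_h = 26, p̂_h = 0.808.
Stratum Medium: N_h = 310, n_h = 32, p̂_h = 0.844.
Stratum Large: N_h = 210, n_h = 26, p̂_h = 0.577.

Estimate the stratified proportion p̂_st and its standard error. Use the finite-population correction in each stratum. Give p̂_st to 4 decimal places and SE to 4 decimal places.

p̂_st ≈ 0.7607, SE ≈ 0.0430

N = 790; stratum weights W_h = N_h/N.
p̂_st = Σ W_h p̂_h = (270·0.808 + 310·0.844 + 210·0.577)/790 = 0.76072
V̂(p̂_st) = Σ W_h² (1 − n_h/N_h) p̂_h(1−p̂_h)/(n_h−1):
  stratum Small: (270/790)²·(1 − 26/270)·0.808·0.192/25 = 0.000655046
  stratum Medium: (310/790)²·(1 − 32/310)·0.844·0.156/31 = 0.000586486
  stratum Large: (210/790)²·(1 − 26/210)·0.577·0.423/25 = 0.000604448
V̂(p̂_st) = 0.00184598; SE = √V̂ = 0.0429649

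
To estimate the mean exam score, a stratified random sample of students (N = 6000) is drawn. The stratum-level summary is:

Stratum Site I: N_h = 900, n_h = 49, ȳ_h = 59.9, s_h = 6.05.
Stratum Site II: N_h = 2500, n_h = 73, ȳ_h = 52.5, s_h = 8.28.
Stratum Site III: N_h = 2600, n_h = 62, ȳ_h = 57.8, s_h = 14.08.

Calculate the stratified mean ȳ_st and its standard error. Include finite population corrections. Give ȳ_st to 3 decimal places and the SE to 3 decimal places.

ȳ_st = Σ W_h ȳ_h = (900·59.9 + 2500·52.5 + 2600·57.8)/6000 = 55.90667
V̂(ȳ_st) = Σ W_h² (1 − n_h/N_h) s_h²/n_h, with W_h = N_h/N and N = 6000:
  stratum Site I: (900/6000)²·(1 − 49/900)·6.05²/49 = 0.0158922
  stratum Site II: (2500/6000)²·(1 − 73/2500)·8.28²/73 = 0.158287
  stratum Site III: (2600/6000)²·(1 − 62/2600)·14.08²/62 = 0.586106
V̂(ȳ_st) = 0.760285
SE(ȳ_st) = √0.760285 = 0.871943

ȳ_st ≈ 55.907, SE ≈ 0.872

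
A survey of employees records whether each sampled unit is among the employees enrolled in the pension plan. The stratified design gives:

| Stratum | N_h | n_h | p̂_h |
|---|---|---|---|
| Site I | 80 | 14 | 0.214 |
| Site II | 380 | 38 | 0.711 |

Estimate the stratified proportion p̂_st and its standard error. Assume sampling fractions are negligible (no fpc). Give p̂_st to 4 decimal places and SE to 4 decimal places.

p̂_st ≈ 0.6246, SE ≈ 0.0647

N = 460; stratum weights W_h = N_h/N.
p̂_st = Σ W_h p̂_h = (80·0.214 + 380·0.711)/460 = 0.62457
V̂(p̂_st) = Σ W_h² p̂_h(1−p̂_h)/(n_h−1):
  stratum Site I: (80/460)²·0.214·0.786/13 = 0.000391343
  stratum Site II: (380/460)²·0.711·0.289/37 = 0.00378981
V̂(p̂_st) = 0.00418115; SE = √V̂ = 0.0646618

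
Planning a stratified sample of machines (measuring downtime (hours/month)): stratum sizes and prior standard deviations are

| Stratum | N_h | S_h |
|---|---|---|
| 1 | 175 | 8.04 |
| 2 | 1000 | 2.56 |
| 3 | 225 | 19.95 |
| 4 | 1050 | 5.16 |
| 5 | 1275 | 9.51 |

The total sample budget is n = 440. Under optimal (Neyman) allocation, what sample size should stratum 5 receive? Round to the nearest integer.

205

Neyman allocation: n_h = n · N_h S_h / Σ N_i S_i, with n = 440.
  stratum 1: N_h·S_h = 175·8.04 = 1407.00
  stratum 2: N_h·S_h = 1000·2.56 = 2560.00
  stratum 3: N_h·S_h = 225·19.95 = 4488.75
  stratum 4: N_h·S_h = 1050·5.16 = 5418.00
  stratum 5: N_h·S_h = 1275·9.51 = 12125.25
Σ N_h S_h = 25999.00
n for stratum 5 = 440·12125.25/25999.00 = 205.204 → 205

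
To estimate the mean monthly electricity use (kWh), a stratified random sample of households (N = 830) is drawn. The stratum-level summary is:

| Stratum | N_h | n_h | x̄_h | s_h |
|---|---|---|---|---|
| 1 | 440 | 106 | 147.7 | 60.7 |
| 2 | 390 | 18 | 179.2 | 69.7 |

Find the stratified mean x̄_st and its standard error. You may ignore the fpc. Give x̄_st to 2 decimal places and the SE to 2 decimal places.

x̄_st = Σ W_h x̄_h = (440·147.7 + 390·179.2)/830 = 162.50120
V̂(x̄_st) = Σ W_h² s_h²/n_h, with W_h = N_h/N and N = 830:
  stratum 1: (440/830)²·60.7²/106 = 9.76834
  stratum 2: (390/830)²·69.7²/18 = 59.589
V̂(x̄_st) = 69.3573
SE(x̄_st) = √69.3573 = 8.32811

x̄_st ≈ 162.50, SE ≈ 8.33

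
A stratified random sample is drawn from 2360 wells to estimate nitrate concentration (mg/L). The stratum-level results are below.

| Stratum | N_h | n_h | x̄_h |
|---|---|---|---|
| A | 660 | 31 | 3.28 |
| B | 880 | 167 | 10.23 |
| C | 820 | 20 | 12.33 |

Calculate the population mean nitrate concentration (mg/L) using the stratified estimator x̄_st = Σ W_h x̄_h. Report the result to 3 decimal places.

x̄_st ≈ 9.016

N = Σ N_h = 2360. Stratum weights W_h = N_h/N.
x̄_st = (660·3.28 + 880·10.23 + 820·12.33) / 2360 = 9.01602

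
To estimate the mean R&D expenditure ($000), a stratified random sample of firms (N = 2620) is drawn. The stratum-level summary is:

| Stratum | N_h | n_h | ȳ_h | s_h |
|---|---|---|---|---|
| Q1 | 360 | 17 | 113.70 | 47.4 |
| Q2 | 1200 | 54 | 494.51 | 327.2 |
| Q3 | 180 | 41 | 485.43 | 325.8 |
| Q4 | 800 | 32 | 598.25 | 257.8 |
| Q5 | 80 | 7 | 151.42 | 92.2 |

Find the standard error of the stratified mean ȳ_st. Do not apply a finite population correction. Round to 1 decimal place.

V̂(ȳ_st) = Σ W_h² s_h²/n_h, with W_h = N_h/N and N = 2620:
  stratum Q1: (360/2620)²·47.4²/17 = 2.49523
  stratum Q2: (1200/2620)²·327.2²/54 = 415.904
  stratum Q3: (180/2620)²·325.8²/41 = 12.2197
  stratum Q4: (800/2620)²·257.8²/32 = 193.639
  stratum Q5: (80/2620)²·92.2²/7 = 1.13225
V̂(ȳ_st) = 625.39
SE(ȳ_st) = √625.39 = 25.0078

SE(ȳ_st) ≈ 25.0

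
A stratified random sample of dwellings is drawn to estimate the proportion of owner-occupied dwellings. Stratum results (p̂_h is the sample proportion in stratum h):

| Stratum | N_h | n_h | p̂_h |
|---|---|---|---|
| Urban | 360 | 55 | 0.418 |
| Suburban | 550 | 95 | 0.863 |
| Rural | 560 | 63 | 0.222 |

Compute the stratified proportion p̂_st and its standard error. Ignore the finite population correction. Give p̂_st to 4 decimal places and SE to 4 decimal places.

p̂_st ≈ 0.5098, SE ≈ 0.0292

N = 1470; stratum weights W_h = N_h/N.
p̂_st = Σ W_h p̂_h = (360·0.418 + 550·0.863 + 560·0.222)/1470 = 0.50983
V̂(p̂_st) = Σ W_h² p̂_h(1−p̂_h)/(n_h−1):
  stratum Urban: (360/1470)²·0.418·0.582/54 = 0.000270194
  stratum Suburban: (550/1470)²·0.863·0.137/94 = 0.000176074
  stratum Rural: (560/1470)²·0.222·0.778/62 = 0.00040428
V̂(p̂_st) = 0.000850548; SE = √V̂ = 0.0291642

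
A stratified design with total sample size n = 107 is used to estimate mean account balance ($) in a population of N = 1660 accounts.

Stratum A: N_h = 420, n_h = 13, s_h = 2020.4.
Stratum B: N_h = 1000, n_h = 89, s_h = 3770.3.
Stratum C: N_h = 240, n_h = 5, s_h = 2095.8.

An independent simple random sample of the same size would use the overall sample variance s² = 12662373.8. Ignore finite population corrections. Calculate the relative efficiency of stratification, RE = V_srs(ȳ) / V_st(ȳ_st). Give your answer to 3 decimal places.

RE ≈ 1.227

V̂(ȳ_st) = Σ W_h² s_h²/n_h, with W_h = N_h/N and N = 1660:
  stratum A: (420/1660)²·2020.4²/13 = 20100.8
  stratum B: (1000/1660)²·3770.3²/89 = 57962.3
  stratum C: (240/1660)²·2095.8²/5 = 18362.7
V_st = 96425.8
V_srs = s²/n = 12662373.8/107 = 118340
Relative efficiency = V_srs / V_st = 118340/96425.8 = 1.2273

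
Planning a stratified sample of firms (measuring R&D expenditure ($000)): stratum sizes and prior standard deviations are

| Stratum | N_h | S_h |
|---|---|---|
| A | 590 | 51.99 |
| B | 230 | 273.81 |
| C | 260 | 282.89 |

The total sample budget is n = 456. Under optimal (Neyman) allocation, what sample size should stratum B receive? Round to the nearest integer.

172

Neyman allocation: n_h = n · N_h S_h / Σ N_i S_i, with n = 456.
  stratum A: N_h·S_h = 590·51.99 = 30674.10
  stratum B: N_h·S_h = 230·273.81 = 62976.30
  stratum C: N_h·S_h = 260·282.89 = 73551.40
Σ N_h S_h = 167201.80
n for stratum B = 456·62976.30/167201.80 = 171.752 → 172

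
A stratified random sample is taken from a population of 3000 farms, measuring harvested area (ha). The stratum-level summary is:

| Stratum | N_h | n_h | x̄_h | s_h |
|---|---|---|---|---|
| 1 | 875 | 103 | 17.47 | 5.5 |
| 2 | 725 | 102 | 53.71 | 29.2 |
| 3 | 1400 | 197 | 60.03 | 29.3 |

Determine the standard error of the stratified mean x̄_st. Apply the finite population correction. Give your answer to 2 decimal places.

V̂(x̄_st) = Σ W_h² (1 − n_h/N_h) s_h²/n_h, with W_h = N_h/N and N = 3000:
  stratum 1: (875/3000)²·(1 − 103/875)·5.5²/103 = 0.022043
  stratum 2: (725/3000)²·(1 − 102/725)·29.2²/102 = 0.419517
  stratum 3: (1400/3000)²·(1 − 197/1400)·29.3²/197 = 0.815493
V̂(x̄_st) = 1.25705
SE(x̄_st) = √1.25705 = 1.12118

SE(x̄_st) ≈ 1.12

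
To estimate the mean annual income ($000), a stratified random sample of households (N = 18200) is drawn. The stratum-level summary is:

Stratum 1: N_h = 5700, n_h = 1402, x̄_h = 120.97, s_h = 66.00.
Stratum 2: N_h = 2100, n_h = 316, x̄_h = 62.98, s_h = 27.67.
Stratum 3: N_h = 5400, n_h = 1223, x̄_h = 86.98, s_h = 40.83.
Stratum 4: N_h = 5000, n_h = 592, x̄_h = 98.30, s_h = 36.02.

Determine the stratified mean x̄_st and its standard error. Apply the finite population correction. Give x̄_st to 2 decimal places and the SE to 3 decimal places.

x̄_st ≈ 97.97, SE ≈ 0.704

x̄_st = Σ W_h x̄_h = (5700·120.97 + 2100·62.98 + 5400·86.98 + 5000·98.30)/18200 = 97.96588
V̂(x̄_st) = Σ W_h² (1 − n_h/N_h) s_h²/n_h, with W_h = N_h/N and N = 18200:
  stratum 1: (5700/18200)²·(1 − 1402/5700)·66.00²/1402 = 0.229794
  stratum 2: (2100/18200)²·(1 − 316/2100)·27.67²/316 = 0.0274033
  stratum 3: (5400/18200)²·(1 − 1223/5400)·40.83²/1223 = 0.0928213
  stratum 4: (5000/18200)²·(1 − 592/5000)·36.02²/592 = 0.145826
V̂(x̄_st) = 0.495844
SE(x̄_st) = √0.495844 = 0.704162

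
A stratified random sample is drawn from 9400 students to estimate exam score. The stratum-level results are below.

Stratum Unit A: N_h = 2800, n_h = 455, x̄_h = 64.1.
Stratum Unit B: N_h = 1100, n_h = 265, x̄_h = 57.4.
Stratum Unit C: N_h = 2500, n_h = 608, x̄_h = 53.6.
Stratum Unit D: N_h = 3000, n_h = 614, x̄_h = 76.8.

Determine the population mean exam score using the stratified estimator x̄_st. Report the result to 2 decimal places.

x̄_st ≈ 64.58

N = Σ N_h = 9400. Stratum weights W_h = N_h/N.
x̄_st = (2800·64.1 + 1100·57.4 + 2500·53.6 + 3000·76.8) / 9400 = 64.5766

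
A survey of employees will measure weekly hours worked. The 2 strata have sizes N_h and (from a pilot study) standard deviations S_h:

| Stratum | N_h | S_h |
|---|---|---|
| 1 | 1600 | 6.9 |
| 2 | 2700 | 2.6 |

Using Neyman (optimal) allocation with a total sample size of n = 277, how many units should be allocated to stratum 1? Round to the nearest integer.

Neyman allocation: n_h = n · N_h S_h / Σ N_i S_i, with n = 277.
  stratum 1: N_h·S_h = 1600·6.9 = 11040.00
  stratum 2: N_h·S_h = 2700·2.6 = 7020.00
Σ N_h S_h = 18060.00
n for stratum 1 = 277·11040.00/18060.00 = 169.329 → 169

169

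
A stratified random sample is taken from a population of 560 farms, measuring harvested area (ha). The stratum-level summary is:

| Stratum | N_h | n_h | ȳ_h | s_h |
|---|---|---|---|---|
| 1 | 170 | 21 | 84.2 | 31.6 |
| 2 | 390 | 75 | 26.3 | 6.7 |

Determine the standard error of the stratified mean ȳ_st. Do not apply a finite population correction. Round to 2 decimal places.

V̂(ȳ_st) = Σ W_h² s_h²/n_h, with W_h = N_h/N and N = 560:
  stratum 1: (170/560)²·31.6²/21 = 4.38204
  stratum 2: (390/560)²·6.7²/75 = 0.290296
V̂(ȳ_st) = 4.67234
SE(ȳ_st) = √4.67234 = 2.16156

SE(ȳ_st) ≈ 2.16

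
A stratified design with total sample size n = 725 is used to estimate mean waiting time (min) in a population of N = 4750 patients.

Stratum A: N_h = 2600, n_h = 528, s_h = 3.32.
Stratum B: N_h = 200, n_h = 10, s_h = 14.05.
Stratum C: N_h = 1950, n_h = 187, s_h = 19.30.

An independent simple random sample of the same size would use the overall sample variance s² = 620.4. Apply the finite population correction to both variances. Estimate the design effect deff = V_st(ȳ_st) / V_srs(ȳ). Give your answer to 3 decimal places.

deff ≈ 0.471

V̂(ȳ_st) = Σ W_h² (1 − n_h/N_h) s_h²/n_h, with W_h = N_h/N and N = 4750:
  stratum A: (2600/4750)²·(1 − 528/2600)·3.32²/528 = 0.00498446
  stratum B: (200/4750)²·(1 − 10/200)·14.05²/10 = 0.0332467
  stratum C: (1950/4750)²·(1 − 187/1950)·19.30²/187 = 0.30351
V_st = 0.341741
V_srs = (1 − 725/4750)·620.4/725 = 0.725114
deff = V_st / V_srs = 0.341741/0.725114 = 0.4713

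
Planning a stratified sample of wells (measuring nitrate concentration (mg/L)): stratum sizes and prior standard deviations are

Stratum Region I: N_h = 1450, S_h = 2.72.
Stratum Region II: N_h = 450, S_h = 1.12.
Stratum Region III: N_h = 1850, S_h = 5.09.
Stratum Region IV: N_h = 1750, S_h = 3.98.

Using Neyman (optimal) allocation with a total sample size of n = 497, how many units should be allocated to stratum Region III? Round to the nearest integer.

225

Neyman allocation: n_h = n · N_h S_h / Σ N_i S_i, with n = 497.
  stratum Region I: N_h·S_h = 1450·2.72 = 3944.00
  stratum Region II: N_h·S_h = 450·1.12 = 504.00
  stratum Region III: N_h·S_h = 1850·5.09 = 9416.50
  stratum Region IV: N_h·S_h = 1750·3.98 = 6965.00
Σ N_h S_h = 20829.50
n for stratum Region III = 497·9416.50/20829.50 = 224.681 → 225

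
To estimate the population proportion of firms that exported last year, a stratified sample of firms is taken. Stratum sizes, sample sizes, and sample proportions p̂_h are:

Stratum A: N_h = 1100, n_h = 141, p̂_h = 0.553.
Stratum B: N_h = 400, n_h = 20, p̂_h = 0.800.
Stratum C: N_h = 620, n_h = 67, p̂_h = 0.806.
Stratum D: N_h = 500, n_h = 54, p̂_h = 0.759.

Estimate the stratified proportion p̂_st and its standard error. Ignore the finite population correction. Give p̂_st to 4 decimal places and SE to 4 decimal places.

N = 2620; stratum weights W_h = N_h/N.
p̂_st = Σ W_h p̂_h = (1100·0.553 + 400·0.800 + 620·0.806 + 500·0.759)/2620 = 0.68989
V̂(p̂_st) = Σ W_h² p̂_h(1−p̂_h)/(n_h−1):
  stratum A: (1100/2620)²·0.553·0.447/140 = 0.000311234
  stratum B: (400/2620)²·0.800·0.200/19 = 0.000196283
  stratum C: (620/2620)²·0.806·0.194/66 = 0.00013267
  stratum D: (500/2620)²·0.759·0.241/53 = 0.000125696
V̂(p̂_st) = 0.000765884; SE = √V̂ = 0.0276746

p̂_st ≈ 0.6899, SE ≈ 0.0277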